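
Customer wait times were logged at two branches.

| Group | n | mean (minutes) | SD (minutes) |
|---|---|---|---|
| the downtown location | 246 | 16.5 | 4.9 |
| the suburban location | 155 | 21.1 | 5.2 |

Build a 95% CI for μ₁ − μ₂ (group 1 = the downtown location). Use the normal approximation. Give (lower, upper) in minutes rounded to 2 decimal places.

(-5.62, -3.58)

Per-group SEs: s₁/√n₁ = 4.9/√246 = 0.3124, s₂/√n₂ = 5.2/√155 = 0.4177.
Unpooled SE of the difference: √(0.09759376 + 0.17447329) = 0.5216.
Margin of error = z* · SE = 1.960 × 0.5216 = 1.0223.
x̄₁ − x̄₂ = 16.5 − 21.1 = -4.6000.
CI: -4.6000 ± 1.0223 = (-5.62, -3.58).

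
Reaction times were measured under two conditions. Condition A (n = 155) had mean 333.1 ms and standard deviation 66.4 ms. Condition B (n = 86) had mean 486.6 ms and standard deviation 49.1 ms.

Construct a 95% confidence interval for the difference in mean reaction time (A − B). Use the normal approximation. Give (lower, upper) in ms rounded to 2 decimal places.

(-168.23, -138.77)

SE₁ = s₁/√n₁ = 66.4/√155 = 5.3334; SE₂ = 49.1/√86 = 5.2946.
Independent samples, unequal variances: SE_diff = √(SE₁² + SE₂²) = √(28.44515556 + 28.03278916) = 7.5152.
z* = 1.960, so margin of error = 1.960 × 7.5152 = 14.7298.
Difference in means = 333.1 − 486.6 = -153.5000.
-153.5000 ± 14.7298 → (-168.23, -138.77).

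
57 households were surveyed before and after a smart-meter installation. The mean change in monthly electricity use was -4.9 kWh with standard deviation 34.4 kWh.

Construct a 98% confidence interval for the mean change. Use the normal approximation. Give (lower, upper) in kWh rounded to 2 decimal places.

(-15.50, 5.70)

This is a matched-pairs design, so SE = s_d/√n = 34.4/√57 = 4.5564.
Margin = 2.326 × 4.5564 = 10.5982; the interval is -4.9 ± 10.5982 = (-15.50, 5.70).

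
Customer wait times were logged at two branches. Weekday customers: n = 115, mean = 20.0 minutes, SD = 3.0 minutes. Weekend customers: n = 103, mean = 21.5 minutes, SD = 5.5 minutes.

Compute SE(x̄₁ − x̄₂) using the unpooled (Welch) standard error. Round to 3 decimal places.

0.610

Standard errors of each mean: 3.0/√115 = 0.2798 and 5.5/√103 = 0.5419.
SE(x̄₁ − x̄₂) = √(0.2798² + 0.5419²) = 0.6099 for independent samples with unequal variances.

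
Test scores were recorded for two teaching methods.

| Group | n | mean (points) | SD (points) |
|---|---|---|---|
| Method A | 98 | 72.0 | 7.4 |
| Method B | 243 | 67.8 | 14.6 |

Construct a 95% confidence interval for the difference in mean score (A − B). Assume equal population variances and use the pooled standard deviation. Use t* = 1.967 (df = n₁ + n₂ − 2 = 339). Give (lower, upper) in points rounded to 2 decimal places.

(1.15, 7.25)

Pooled variance s_p² = [97·7.4² + 242·14.6²] / (98+243−2) = 167.8361, so s_p = 12.9552.
SE_diff = s_p·√(1/n₁ + 1/n₂) = 12.9552·√(1/98 + 1/243) = 1.5503.
t* = 1.967; margin = 1.967 × 1.5503 = 3.0494.
Difference = 72.0 − 67.8 = 4.2000.
4.2000 ± 3.0494 → (1.15, 7.25).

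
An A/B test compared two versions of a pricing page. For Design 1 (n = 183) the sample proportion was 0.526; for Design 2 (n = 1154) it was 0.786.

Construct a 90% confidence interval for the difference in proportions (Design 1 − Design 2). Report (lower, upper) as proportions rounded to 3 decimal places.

SE₁ = √(p̂₁(1−p̂₁)/n₁) = √(0.5260·0.4740/183) = 0.03691; SE₂ = √(0.7860·0.2140/1154) = 0.01207.
Independent samples: SE of the difference = √(SE₁² + SE₂²) = √(0.0013623481 + 0.0001456849) = 0.03883.
z* for 90% confidence is 1.645, so the margin of error is 1.645 × 0.03883 = 0.06388.
Point estimate p̂₁ − p̂₂ = 0.5260 − 0.7860 = -0.2600.
-0.2600 ± 0.06388 → (-0.324, -0.196).

(-0.324, -0.196)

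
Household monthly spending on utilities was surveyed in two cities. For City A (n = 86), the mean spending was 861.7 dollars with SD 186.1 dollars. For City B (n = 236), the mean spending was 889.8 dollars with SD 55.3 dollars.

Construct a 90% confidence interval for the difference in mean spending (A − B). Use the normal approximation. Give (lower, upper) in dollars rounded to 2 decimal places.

(-61.64, 5.44)

SE₁ = s₁/√n₁ = 186.1/√86 = 20.0677; SE₂ = 55.3/√236 = 3.5997.
Independent samples, unequal variances: SE_diff = √(SE₁² + SE₂²) = √(402.71258329 + 12.95784009) = 20.3880.
z* = 1.645, so margin of error = 1.645 × 20.3880 = 33.5383.
Difference in means = 861.7 − 889.8 = -28.1000.
-28.1000 ± 33.5383 → (-61.64, 5.44).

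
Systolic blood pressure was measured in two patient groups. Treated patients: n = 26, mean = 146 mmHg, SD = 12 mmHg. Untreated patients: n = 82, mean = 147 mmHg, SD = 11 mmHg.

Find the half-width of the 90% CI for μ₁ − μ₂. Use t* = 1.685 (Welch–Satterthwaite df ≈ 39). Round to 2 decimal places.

4.46

Standard errors of each mean: 12/√26 = 2.3534 and 11/√82 = 1.2147.
SE(x̄₁ − x̄₂) = √(2.3534² + 1.2147²) = 2.6484 for independent samples with unequal variances.
With t* = 1.685, the margin is 1.685 × 2.6484 = 4.4626.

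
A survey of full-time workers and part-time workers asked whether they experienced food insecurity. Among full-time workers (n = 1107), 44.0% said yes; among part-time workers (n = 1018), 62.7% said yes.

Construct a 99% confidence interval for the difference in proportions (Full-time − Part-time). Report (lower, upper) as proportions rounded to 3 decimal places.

SE₁ = √(p̂₁(1−p̂₁)/n₁) = √(0.4400·0.5600/1107) = 0.01492; SE₂ = √(0.6270·0.3730/1018) = 0.01516.
Independent samples: SE of the difference = √(SE₁² + SE₂²) = √(0.0002226064 + 0.0002298256) = 0.02127.
z* for 99% confidence is 2.576, so the margin of error is 2.576 × 0.02127 = 0.05479.
Point estimate p̂₁ − p̂₂ = 0.4400 − 0.6270 = -0.1870.
-0.1870 ± 0.05479 → (-0.242, -0.132).

(-0.242, -0.132)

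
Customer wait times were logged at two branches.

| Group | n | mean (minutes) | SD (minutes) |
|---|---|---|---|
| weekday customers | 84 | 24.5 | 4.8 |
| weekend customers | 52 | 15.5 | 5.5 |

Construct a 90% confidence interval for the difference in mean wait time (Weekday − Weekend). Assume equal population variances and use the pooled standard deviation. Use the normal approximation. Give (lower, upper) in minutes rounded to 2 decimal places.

s_p = √[((n₁−1)s₁² + (n₂−1)s₂²)/(n₁+n₂−2)] = √[(83·4.8² + 51·5.5²)/134] = 5.0778.
SE = 5.0778·√(1/84 + 1/52) = 0.8960.
With z* = 1.645, margin = 1.645 × 0.8960 = 1.4739.
x̄₁ − x̄₂ = 24.5 − 15.5 = 9.0000; interval 9.0000 ± 1.4739 = (7.53, 10.47).

(7.53, 10.47)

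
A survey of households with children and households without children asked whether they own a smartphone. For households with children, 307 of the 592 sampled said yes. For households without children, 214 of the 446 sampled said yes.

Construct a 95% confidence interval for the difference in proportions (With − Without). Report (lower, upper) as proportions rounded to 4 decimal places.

p̂₁ = 307/592 = 0.5186 and p̂₂ = 214/446 = 0.4798.
SE₁ = √(p̂₁(1−p̂₁)/n₁) = √(0.5186·0.4814/592) = 0.02054; SE₂ = √(0.4798·0.5202/446) = 0.02366.
Independent samples: SE of the difference = √(SE₁² + SE₂²) = √(0.0004218916 + 0.0005597956) = 0.03133.
z* for 95% confidence is 1.960, so the margin of error is 1.960 × 0.03133 = 0.06141.
Point estimate p̂₁ − p̂₂ = 0.5186 − 0.4798 = 0.0388.
0.0388 ± 0.06141 → (-0.0226, 0.1002).

(-0.0226, 0.1002)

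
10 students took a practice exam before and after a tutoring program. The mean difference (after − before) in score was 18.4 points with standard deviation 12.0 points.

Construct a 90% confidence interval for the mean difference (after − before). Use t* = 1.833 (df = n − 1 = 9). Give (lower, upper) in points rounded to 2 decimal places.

(11.44, 25.36)

Paired design: SE = s_d/√n = 12.0/√10 = 3.7947.
t* = 1.833; margin of error = 1.833 × 3.7947 = 6.9557.
18.4 ± 6.9557 → (11.44, 25.36).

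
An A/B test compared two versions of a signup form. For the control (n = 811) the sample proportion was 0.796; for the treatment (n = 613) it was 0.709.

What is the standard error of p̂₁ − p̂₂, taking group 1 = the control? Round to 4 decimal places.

Each SE is √(p̂(1−p̂)/n): √(0.7960·0.2040/811) = 0.01415 and √(0.7090·0.2910/613) = 0.01835.
SE(p̂₁ − p̂₂) = √(SE₁² + SE₂²) = √(0.0002002225 + 0.0003367225) = 0.02317, since the two samples are independent.

0.0232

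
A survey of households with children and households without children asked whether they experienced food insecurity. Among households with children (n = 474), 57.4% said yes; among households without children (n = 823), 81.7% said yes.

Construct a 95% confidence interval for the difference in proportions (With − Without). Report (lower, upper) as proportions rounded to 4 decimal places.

SE₁ = √(p̂₁(1−p̂₁)/n₁) = √(0.5740·0.4260/474) = 0.02271; SE₂ = √(0.8170·0.1830/823) = 0.01348.
Independent samples: SE of the difference = √(SE₁² + SE₂²) = √(0.0005157441 + 0.0001817104) = 0.02641.
z* for 95% confidence is 1.960, so the margin of error is 1.960 × 0.02641 = 0.05176.
Point estimate p̂₁ − p̂₂ = 0.5740 − 0.8170 = -0.2430.
-0.2430 ± 0.05176 → (-0.2948, -0.1912).

(-0.2948, -0.1912)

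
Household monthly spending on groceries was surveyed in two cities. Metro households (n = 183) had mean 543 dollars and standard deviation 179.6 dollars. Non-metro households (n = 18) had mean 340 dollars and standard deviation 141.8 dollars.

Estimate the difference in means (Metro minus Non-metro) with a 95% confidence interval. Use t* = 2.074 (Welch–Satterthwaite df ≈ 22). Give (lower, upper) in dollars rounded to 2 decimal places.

Standard errors of each mean: 179.6/√183 = 13.2764 and 141.8/√18 = 33.4226.
SE(x̄₁ − x̄₂) = √(13.2764² + 33.4226²) = 35.9629 for independent samples with unequal variances.
With t* = 2.074, the margin is 2.074 × 35.9629 = 74.5871.
x̄₁ − x̄₂ = 543 − 340 = 203.0000; the interval is 203.0000 ± 74.5871 = (128.41, 277.59).

(128.41, 277.59)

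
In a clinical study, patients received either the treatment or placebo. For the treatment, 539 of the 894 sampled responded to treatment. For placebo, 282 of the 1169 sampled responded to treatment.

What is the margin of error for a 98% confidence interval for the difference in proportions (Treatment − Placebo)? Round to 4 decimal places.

0.0479

p̂₁ = 539/894 = 0.6029 and p̂₂ = 282/1169 = 0.2412.
SE₁ = √(p̂₁(1−p̂₁)/n₁) = √(0.6029·0.3971/894) = 0.01636; SE₂ = √(0.2412·0.7588/1169) = 0.01251.
Independent samples: SE of the difference = √(SE₁² + SE₂²) = √(0.0002676496 + 0.0001565001) = 0.02059.
z* for 98% confidence is 2.326, so the margin of error is 2.326 × 0.02059 = 0.04789.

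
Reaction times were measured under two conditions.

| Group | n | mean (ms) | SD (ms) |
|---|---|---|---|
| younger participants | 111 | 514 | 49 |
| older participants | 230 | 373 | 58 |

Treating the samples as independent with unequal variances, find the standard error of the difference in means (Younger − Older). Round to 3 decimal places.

Standard errors of each mean: 49/√111 = 4.6509 and 58/√230 = 3.8244.
SE(x̄₁ − x̄₂) = √(4.6509² + 3.8244²) = 6.0214 for independent samples with unequal variances.

6.021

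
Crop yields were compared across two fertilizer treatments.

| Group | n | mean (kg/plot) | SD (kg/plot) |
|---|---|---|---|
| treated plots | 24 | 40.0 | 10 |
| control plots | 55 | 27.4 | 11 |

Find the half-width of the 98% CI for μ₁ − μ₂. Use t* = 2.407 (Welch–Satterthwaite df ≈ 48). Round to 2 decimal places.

Per-group SEs: s₁/√n₁ = 10/√24 = 2.0412, s₂/√n₂ = 11/√55 = 1.4832.
Unpooled SE of the difference: √(4.16649744 + 2.19988224) = 2.5232.
Margin of error = t* · SE = 2.407 × 2.5232 = 6.0733.

6.07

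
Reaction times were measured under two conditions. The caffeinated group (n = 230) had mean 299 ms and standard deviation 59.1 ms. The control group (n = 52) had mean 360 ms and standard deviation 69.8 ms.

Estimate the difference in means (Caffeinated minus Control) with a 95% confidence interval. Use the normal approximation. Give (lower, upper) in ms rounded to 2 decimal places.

(-81.45, -40.55)

Per-group SEs: s₁/√n₁ = 59.1/√230 = 3.8969, s₂/√n₂ = 69.8/√52 = 9.6795.
Unpooled SE of the difference: √(15.18582961 + 93.69272025) = 10.4345.
Margin of error = z* · SE = 1.960 × 10.4345 = 20.4516.
x̄₁ − x̄₂ = 299 − 360 = -61.0000.
CI: -61.0000 ± 20.4516 = (-81.45, -40.55).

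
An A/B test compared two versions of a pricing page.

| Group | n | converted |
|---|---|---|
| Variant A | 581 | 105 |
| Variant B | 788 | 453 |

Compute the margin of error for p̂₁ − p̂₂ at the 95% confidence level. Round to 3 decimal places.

0.047

First, p̂₁ = 105/581 = 0.1807; p̂₂ = 453/788 = 0.5749.
The two standard errors are √(0.1807×0.8193/581) = 0.01596 and √(0.5749×0.4251/788) = 0.01761.
Because the samples are independent, SE_diff = √(0.01596² + 0.01761²) = 0.02377.
Using z* = 1.960 for 95%, ME = 1.960 × 0.02377 = 0.04659.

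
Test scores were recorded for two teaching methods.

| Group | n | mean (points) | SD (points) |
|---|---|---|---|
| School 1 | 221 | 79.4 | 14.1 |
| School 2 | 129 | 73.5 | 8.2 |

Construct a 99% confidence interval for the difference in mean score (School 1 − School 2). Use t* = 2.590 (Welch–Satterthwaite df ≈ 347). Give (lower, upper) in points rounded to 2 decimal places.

(2.81, 8.99)

Per-group SEs: s₁/√n₁ = 14.1/√221 = 0.9485, s₂/√n₂ = 8.2/√129 = 0.7220.
Unpooled SE of the difference: √(0.89965225 + 0.521284) = 1.1920.
Margin of error = t* · SE = 2.590 × 1.1920 = 3.0873.
x̄₁ − x̄₂ = 79.4 − 73.5 = 5.9000.
CI: 5.9000 ± 3.0873 = (2.81, 8.99).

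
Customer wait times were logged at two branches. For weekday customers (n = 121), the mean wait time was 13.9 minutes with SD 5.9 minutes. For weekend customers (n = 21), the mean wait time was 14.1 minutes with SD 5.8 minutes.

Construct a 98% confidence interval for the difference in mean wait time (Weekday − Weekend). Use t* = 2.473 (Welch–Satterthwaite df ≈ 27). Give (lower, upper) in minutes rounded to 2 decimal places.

Standard errors of each mean: 5.9/√121 = 0.5364 and 5.8/√21 = 1.2657.
SE(x̄₁ − x̄₂) = √(0.5364² + 1.2657²) = 1.3747 for independent samples with unequal variances.
With t* = 2.473, the margin is 2.473 × 1.3747 = 3.3996.
x̄₁ − x̄₂ = 13.9 − 14.1 = -0.2000; the interval is -0.2000 ± 3.3996 = (-3.60, 3.20).

(-3.60, 3.20)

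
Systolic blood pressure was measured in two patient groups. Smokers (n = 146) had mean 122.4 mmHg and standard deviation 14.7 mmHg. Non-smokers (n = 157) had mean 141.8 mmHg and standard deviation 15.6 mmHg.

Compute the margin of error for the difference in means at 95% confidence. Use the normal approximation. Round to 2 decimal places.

Standard errors of each mean: 14.7/√146 = 1.2166 and 15.6/√157 = 1.2450.
SE(x̄₁ − x̄₂) = √(1.2166² + 1.2450²) = 1.7407 for independent samples with unequal variances.
With z* = 1.960, the margin is 1.960 × 1.7407 = 3.4118.

3.41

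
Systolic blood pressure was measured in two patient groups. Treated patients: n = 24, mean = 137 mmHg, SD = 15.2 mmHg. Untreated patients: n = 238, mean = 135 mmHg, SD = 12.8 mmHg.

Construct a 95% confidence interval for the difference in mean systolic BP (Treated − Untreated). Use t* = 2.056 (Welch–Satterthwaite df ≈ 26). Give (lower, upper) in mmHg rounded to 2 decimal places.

(-4.60, 8.60)

Per-group SEs: s₁/√n₁ = 15.2/√24 = 3.1027, s₂/√n₂ = 12.8/√238 = 0.8297.
Unpooled SE of the difference: √(9.62674729 + 0.68840209) = 3.2117.
Margin of error = t* · SE = 2.056 × 3.2117 = 6.6033.
x̄₁ − x̄₂ = 137 − 135 = 2.0000.
CI: 2.0000 ± 6.6033 = (-4.60, 8.60).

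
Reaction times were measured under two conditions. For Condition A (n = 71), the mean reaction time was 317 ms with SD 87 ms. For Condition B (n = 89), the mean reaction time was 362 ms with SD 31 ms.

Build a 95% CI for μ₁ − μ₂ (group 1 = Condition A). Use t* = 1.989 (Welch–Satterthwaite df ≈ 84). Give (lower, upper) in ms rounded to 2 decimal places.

Per-group SEs: s₁/√n₁ = 87/√71 = 10.3250, s₂/√n₂ = 31/√89 = 3.2860.
Unpooled SE of the difference: √(106.605625 + 10.797796) = 10.8353.
Margin of error = t* · SE = 1.989 × 10.8353 = 21.5514.
x̄₁ − x̄₂ = 317 − 362 = -45.0000.
CI: -45.0000 ± 21.5514 = (-66.55, -23.45).

(-66.55, -23.45)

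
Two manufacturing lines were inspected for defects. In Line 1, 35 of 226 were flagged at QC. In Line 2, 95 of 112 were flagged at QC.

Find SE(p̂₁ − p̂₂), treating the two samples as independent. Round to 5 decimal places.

0.04158

Sample proportions: 35/226 = 0.1549, 95/112 = 0.8482.
Each SE is √(p̂(1−p̂)/n): √(0.1549·0.8451/226) = 0.02407 and √(0.8482·0.1518/112) = 0.03391.
SE(p̂₁ − p̂₂) = √(SE₁² + SE₂²) = √(0.0005793649 + 0.0011498881) = 0.04158, since the two samples are independent.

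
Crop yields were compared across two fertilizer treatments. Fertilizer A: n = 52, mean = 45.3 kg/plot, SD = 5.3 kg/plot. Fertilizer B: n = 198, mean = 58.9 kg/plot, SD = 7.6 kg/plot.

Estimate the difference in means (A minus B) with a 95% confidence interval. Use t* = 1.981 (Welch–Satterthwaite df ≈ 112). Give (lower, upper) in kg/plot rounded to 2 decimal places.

(-15.41, -11.79)

Per-group SEs: s₁/√n₁ = 5.3/√52 = 0.7350, s₂/√n₂ = 7.6/√198 = 0.5401.
Unpooled SE of the difference: √(0.540225 + 0.29170801) = 0.9121.
Margin of error = t* · SE = 1.981 × 0.9121 = 1.8069.
x̄₁ − x̄₂ = 45.3 − 58.9 = -13.6000.
CI: -13.6000 ± 1.8069 = (-15.41, -11.79).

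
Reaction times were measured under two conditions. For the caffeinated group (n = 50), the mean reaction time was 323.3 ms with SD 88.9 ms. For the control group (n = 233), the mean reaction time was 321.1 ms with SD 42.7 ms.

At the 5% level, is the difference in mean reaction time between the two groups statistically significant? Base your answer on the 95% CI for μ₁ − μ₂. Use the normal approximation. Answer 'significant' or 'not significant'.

not significant

Per-group SEs: s₁/√n₁ = 88.9/√50 = 12.5724, s₂/√n₂ = 42.7/√233 = 2.7974.
Unpooled SE of the difference: √(158.06524176 + 7.82544676) = 12.8799.
Margin of error = z* · SE = 1.960 × 12.8799 = 25.2446.
x̄₁ − x̄₂ = 323.3 − 321.1 = 2.2000.
CI: 2.2000 ± 25.2446 = (-23.0446, 27.4446).
The interval (-23.0446, 27.4446) contains 0, so the difference is not significant.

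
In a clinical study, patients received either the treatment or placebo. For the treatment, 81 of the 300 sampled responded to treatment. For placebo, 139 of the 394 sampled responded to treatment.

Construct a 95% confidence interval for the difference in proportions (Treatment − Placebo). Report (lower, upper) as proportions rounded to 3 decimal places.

Sample proportions: 81/300 = 0.2700, 139/394 = 0.3528.
Each SE is √(p̂(1−p̂)/n): √(0.2700·0.7300/300) = 0.02563 and √(0.3528·0.6472/394) = 0.02407.
SE(p̂₁ − p̂₂) = √(SE₁² + SE₂²) = √(0.0006568969 + 0.0005793649) = 0.03516, since the two samples are independent.
At 95% confidence z* = 1.960; margin = 1.960 × 0.03516 = 0.06891.
The difference is 0.2700 − 0.3528 = -0.0828, so the interval is -0.0828 ± 0.06891 = (-0.152, -0.014).

(-0.152, -0.014)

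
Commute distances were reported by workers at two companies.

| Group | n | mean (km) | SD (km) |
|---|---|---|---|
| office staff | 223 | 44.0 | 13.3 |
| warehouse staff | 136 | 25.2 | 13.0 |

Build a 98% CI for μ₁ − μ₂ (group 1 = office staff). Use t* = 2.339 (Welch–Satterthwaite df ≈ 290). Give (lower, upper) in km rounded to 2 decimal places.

Standard errors of each mean: 13.3/√223 = 0.8906 and 13.0/√136 = 1.1147.
SE(x̄₁ − x̄₂) = √(0.8906² + 1.1147²) = 1.4268 for independent samples with unequal variances.
With t* = 2.339, the margin is 2.339 × 1.4268 = 3.3373.
x̄₁ − x̄₂ = 44.0 − 25.2 = 18.8000; the interval is 18.8000 ± 3.3373 = (15.46, 22.14).

(15.46, 22.14)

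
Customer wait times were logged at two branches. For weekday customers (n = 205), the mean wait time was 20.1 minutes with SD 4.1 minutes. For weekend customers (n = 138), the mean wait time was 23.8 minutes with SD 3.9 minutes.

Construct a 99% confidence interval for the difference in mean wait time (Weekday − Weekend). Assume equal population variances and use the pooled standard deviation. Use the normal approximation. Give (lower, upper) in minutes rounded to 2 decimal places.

Pooled variance s_p² = [204·4.1² + 137·3.9²] / (205+138−2) = 16.1672, so s_p = 4.0208.
SE_diff = s_p·√(1/n₁ + 1/n₂) = 4.0208·√(1/205 + 1/138) = 0.4427.
z* = 2.576; margin = 2.576 × 0.4427 = 1.1404.
Difference = 20.1 − 23.8 = -3.7000.
-3.7000 ± 1.1404 → (-4.84, -2.56).

(-4.84, -2.56)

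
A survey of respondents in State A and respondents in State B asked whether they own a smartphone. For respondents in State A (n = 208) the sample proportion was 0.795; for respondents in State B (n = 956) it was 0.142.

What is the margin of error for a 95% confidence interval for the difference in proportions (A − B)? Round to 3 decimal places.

SE₁ = √(p̂₁(1−p̂₁)/n₁) = √(0.7950·0.2050/208) = 0.02799; SE₂ = √(0.1420·0.8580/956) = 0.01129.
Independent samples: SE of the difference = √(SE₁² + SE₂²) = √(0.0007834401 + 0.0001274641) = 0.03018.
z* for 95% confidence is 1.960, so the margin of error is 1.960 × 0.03018 = 0.05915.

0.059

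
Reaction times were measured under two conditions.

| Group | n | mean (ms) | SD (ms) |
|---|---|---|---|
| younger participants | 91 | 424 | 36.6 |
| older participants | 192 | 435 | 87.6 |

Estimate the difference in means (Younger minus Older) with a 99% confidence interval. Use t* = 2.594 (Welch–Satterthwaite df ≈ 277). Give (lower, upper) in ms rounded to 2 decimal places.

Per-group SEs: s₁/√n₁ = 36.6/√91 = 3.8367, s₂/√n₂ = 87.6/√192 = 6.3220.
Unpooled SE of the difference: √(14.72026689 + 39.967684) = 7.3951.
Margin of error = t* · SE = 2.594 × 7.3951 = 19.1829.
x̄₁ − x̄₂ = 424 − 435 = -11.0000.
CI: -11.0000 ± 19.1829 = (-30.18, 8.18).

(-30.18, 8.18)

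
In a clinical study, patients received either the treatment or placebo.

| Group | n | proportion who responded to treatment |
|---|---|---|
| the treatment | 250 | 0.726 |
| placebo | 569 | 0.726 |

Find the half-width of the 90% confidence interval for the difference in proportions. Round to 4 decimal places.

0.0557

The two standard errors are √(0.7260×0.2740/250) = 0.02821 and √(0.7260×0.2740/569) = 0.01870.
Because the samples are independent, SE_diff = √(0.02821² + 0.01870²) = 0.03385.
Using z* = 1.645 for 90%, ME = 1.645 × 0.03385 = 0.05568.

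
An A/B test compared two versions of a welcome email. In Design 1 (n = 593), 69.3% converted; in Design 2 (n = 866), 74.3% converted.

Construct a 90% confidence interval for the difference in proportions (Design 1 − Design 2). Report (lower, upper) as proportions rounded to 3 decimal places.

SE₁ = √(p̂₁(1−p̂₁)/n₁) = √(0.6930·0.3070/593) = 0.01894; SE₂ = √(0.7430·0.2570/866) = 0.01485.
Independent samples: SE of the difference = √(SE₁² + SE₂²) = √(0.0003587236 + 0.0002205225) = 0.02407.
z* for 90% confidence is 1.645, so the margin of error is 1.645 × 0.02407 = 0.03960.
Point estimate p̂₁ − p̂₂ = 0.6930 − 0.7430 = -0.0500.
-0.0500 ± 0.03960 → (-0.090, -0.010).

(-0.090, -0.010)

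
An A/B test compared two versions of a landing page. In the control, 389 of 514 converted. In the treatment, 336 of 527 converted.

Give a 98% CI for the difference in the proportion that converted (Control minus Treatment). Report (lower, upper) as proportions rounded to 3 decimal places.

First, p̂₁ = 389/514 = 0.7568; p̂₂ = 336/527 = 0.6376.
The two standard errors are √(0.7568×0.2432/514) = 0.01892 and √(0.6376×0.3624/527) = 0.02094.
Because the samples are independent, SE_diff = √(0.01892² + 0.02094²) = 0.02822.
Using z* = 2.326 for 98%, ME = 2.326 × 0.02822 = 0.06564.
p̂₁ − p̂₂ = 0.1192; interval 0.1192 ± 0.06564 gives (0.054, 0.185).

(0.054, 0.185)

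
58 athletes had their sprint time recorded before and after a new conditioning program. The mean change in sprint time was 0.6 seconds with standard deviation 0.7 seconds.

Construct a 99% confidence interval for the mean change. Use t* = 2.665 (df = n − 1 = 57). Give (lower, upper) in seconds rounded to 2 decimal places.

This is a matched-pairs design, so SE = s_d/√n = 0.7/√58 = 0.0919.
Margin = 2.665 × 0.0919 = 0.2449; the interval is 0.6 ± 0.2449 = (0.36, 0.84).

(0.36, 0.84)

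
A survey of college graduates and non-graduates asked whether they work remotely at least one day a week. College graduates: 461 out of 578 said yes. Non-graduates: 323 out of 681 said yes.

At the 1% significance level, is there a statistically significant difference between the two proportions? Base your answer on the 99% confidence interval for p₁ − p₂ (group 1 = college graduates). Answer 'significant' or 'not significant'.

First, p̂₁ = 461/578 = 0.7976; p̂₂ = 323/681 = 0.4743.
The two standard errors are √(0.7976×0.2024/578) = 0.01671 and √(0.4743×0.5257/681) = 0.01913.
Because the samples are independent, SE_diff = √(0.01671² + 0.01913²) = 0.02540.
Using z* = 2.576 for 99%, ME = 2.576 × 0.02540 = 0.06543.
p̂₁ − p̂₂ = 0.3233; interval 0.3233 ± 0.06543 gives (0.25787, 0.38873).
The interval (0.25787, 0.38873) does not contain 0, so the difference is significant.

significant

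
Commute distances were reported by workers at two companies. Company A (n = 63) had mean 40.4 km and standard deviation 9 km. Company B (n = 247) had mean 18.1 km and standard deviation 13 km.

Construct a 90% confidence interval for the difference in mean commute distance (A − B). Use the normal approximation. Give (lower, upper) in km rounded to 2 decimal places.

SE₁ = s₁/√n₁ = 9/√63 = 1.1339; SE₂ = 13/√247 = 0.8272.
Independent samples, unequal variances: SE_diff = √(SE₁² + SE₂²) = √(1.28572921 + 0.68425984) = 1.4036.
z* = 1.645, so margin of error = 1.645 × 1.4036 = 2.3089.
Difference in means = 40.4 − 18.1 = 22.3000.
22.3000 ± 2.3089 → (19.99, 24.61).

(19.99, 24.61)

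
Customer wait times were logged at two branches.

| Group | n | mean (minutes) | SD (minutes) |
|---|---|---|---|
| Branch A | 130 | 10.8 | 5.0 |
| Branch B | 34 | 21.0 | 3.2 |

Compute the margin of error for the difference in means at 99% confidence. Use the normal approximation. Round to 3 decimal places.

1.810

SE₁ = s₁/√n₁ = 5.0/√130 = 0.4385; SE₂ = 3.2/√34 = 0.5488.
Independent samples, unequal variances: SE_diff = √(SE₁² + SE₂²) = √(0.19228225 + 0.30118144) = 0.7025.
z* = 2.576, so margin of error = 2.576 × 0.7025 = 1.8096.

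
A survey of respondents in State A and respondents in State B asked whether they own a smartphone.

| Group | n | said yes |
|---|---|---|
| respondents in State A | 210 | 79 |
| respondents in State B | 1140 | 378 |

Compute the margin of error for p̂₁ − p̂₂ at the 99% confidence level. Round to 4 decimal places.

p̂₁ = 79/210 = 0.3762 and p̂₂ = 378/1140 = 0.3316.
SE₁ = √(p̂₁(1−p̂₁)/n₁) = √(0.3762·0.6238/210) = 0.03343; SE₂ = √(0.3316·0.6684/1140) = 0.01394.
Independent samples: SE of the difference = √(SE₁² + SE₂²) = √(0.0011175649 + 0.0001943236) = 0.03622.
z* for 99% confidence is 2.576, so the margin of error is 2.576 × 0.03622 = 0.09330.

0.0933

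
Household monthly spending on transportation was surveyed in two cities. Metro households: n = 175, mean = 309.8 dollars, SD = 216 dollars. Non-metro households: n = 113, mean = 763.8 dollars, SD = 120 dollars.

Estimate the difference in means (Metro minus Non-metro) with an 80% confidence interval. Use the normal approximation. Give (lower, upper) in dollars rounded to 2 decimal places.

(-479.45, -428.55)

Per-group SEs: s₁/√n₁ = 216/√175 = 16.3281, s₂/√n₂ = 120/√113 = 11.2887.
Unpooled SE of the difference: √(266.60684961 + 127.43474769) = 19.8505.
Margin of error = z* · SE = 1.282 × 19.8505 = 25.4483.
x̄₁ − x̄₂ = 309.8 − 763.8 = -454.0000.
CI: -454.0000 ± 25.4483 = (-479.45, -428.55).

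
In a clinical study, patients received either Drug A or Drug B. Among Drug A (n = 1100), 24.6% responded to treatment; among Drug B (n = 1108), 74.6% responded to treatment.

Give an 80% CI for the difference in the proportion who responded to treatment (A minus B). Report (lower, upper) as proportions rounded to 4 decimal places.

(-0.5236, -0.4764)

The two standard errors are √(0.2460×0.7540/1100) = 0.01299 and √(0.7460×0.2540/1108) = 0.01308.
Because the samples are independent, SE_diff = √(0.01299² + 0.01308²) = 0.01843.
Using z* = 1.282 for 80%, ME = 1.282 × 0.01843 = 0.02363.
p̂₁ − p̂₂ = -0.5000; interval -0.5000 ± 0.02363 gives (-0.5236, -0.4764).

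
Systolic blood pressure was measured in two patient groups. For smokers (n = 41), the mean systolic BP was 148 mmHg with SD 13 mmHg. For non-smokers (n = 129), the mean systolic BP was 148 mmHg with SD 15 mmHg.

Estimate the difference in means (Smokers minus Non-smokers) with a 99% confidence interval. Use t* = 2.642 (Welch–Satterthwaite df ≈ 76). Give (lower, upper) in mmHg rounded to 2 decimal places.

Standard errors of each mean: 13/√41 = 2.0303 and 15/√129 = 1.3207.
SE(x̄₁ − x̄₂) = √(2.0303² + 1.3207²) = 2.4221 for independent samples with unequal variances.
With t* = 2.642, the margin is 2.642 × 2.4221 = 6.3992.
x̄₁ − x̄₂ = 148 − 148 = 0.0000; the interval is 0.0000 ± 6.3992 = (-6.40, 6.40).

(-6.40, 6.40)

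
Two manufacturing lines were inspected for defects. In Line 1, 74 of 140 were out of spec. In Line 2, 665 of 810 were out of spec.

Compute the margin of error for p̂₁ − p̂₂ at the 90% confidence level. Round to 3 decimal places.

0.073

Sample proportions: 74/140 = 0.5286, 665/810 = 0.8210.
Each SE is √(p̂(1−p̂)/n): √(0.5286·0.4714/140) = 0.04219 and √(0.8210·0.1790/810) = 0.01347.
SE(p̂₁ − p̂₂) = √(SE₁² + SE₂²) = √(0.0017799961 + 0.0001814409) = 0.04429, since the two samples are independent.
At 90% confidence z* = 1.645; margin = 1.645 × 0.04429 = 0.07286.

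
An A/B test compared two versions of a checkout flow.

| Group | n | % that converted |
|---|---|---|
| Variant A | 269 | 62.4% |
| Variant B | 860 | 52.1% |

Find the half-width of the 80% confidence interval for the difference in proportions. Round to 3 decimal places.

SE₁ = √(p̂₁(1−p̂₁)/n₁) = √(0.6240·0.3760/269) = 0.02953; SE₂ = √(0.5210·0.4790/860) = 0.01703.
Independent samples: SE of the difference = √(SE₁² + SE₂²) = √(0.0008720209 + 0.0002900209) = 0.03409.
z* for 80% confidence is 1.282, so the margin of error is 1.282 × 0.03409 = 0.04370.

0.044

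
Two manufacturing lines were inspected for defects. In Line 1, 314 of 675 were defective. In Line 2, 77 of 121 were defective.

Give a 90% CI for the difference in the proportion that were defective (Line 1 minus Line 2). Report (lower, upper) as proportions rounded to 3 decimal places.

Sample proportions: 314/675 = 0.4652, 77/121 = 0.6364.
Each SE is √(p̂(1−p̂)/n): √(0.4652·0.5348/675) = 0.01920 and √(0.6364·0.3636/121) = 0.04373.
SE(p̂₁ − p̂₂) = √(SE₁² + SE₂²) = √(0.00036864 + 0.0019123129) = 0.04776, since the two samples are independent.
At 90% confidence z* = 1.645; margin = 1.645 × 0.04776 = 0.07857.
The difference is 0.4652 − 0.6364 = -0.1712, so the interval is -0.1712 ± 0.07857 = (-0.250, -0.093).

(-0.250, -0.093)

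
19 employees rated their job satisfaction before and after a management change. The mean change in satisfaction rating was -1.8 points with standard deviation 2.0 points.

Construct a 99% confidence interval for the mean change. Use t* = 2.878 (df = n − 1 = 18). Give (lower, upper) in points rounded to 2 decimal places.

(-3.12, -0.48)

This is a matched-pairs design, so SE = s_d/√n = 2.0/√19 = 0.4588.
Margin = 2.878 × 0.4588 = 1.3204; the interval is -1.8 ± 1.3204 = (-3.12, -0.48).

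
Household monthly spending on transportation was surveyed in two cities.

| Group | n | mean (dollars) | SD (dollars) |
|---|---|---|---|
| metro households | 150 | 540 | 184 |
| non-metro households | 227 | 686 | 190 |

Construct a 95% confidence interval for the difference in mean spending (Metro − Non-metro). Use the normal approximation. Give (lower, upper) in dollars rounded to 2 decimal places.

SE₁ = s₁/√n₁ = 184/√150 = 15.0235; SE₂ = 190/√227 = 12.6107.
Independent samples, unequal variances: SE_diff = √(SE₁² + SE₂²) = √(225.70555225 + 159.02975449) = 19.6147.
z* = 1.960, so margin of error = 1.960 × 19.6147 = 38.4448.
Difference in means = 540 − 686 = -146.0000.
-146.0000 ± 38.4448 → (-184.44, -107.56).

(-184.44, -107.56)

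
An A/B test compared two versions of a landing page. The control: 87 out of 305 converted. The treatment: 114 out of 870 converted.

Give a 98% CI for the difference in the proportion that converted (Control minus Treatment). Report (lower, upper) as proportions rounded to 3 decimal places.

(0.088, 0.220)

p̂₁ = 87/305 = 0.2852 and p̂₂ = 114/870 = 0.1310.
SE₁ = √(p̂₁(1−p̂₁)/n₁) = √(0.2852·0.7148/305) = 0.02585; SE₂ = √(0.1310·0.8690/870) = 0.01144.
Independent samples: SE of the difference = √(SE₁² + SE₂²) = √(0.0006682225 + 0.0001308736) = 0.02827.
z* for 98% confidence is 2.326, so the margin of error is 2.326 × 0.02827 = 0.06576.
Point estimate p̂₁ − p̂₂ = 0.2852 − 0.1310 = 0.1542.
0.1542 ± 0.06576 → (0.088, 0.220).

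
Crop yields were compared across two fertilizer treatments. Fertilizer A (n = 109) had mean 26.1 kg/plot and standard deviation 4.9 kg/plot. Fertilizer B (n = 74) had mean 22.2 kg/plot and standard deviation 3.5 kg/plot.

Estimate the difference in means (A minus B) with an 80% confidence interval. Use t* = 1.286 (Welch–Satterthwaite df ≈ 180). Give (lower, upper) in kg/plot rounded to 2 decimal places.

(3.10, 4.70)

Per-group SEs: s₁/√n₁ = 4.9/√109 = 0.4693, s₂/√n₂ = 3.5/√74 = 0.4069.
Unpooled SE of the difference: √(0.22024249 + 0.16556761) = 0.6211.
Margin of error = t* · SE = 1.286 × 0.6211 = 0.7987.
x̄₁ − x̄₂ = 26.1 − 22.2 = 3.9000.
CI: 3.9000 ± 0.7987 = (3.10, 4.70).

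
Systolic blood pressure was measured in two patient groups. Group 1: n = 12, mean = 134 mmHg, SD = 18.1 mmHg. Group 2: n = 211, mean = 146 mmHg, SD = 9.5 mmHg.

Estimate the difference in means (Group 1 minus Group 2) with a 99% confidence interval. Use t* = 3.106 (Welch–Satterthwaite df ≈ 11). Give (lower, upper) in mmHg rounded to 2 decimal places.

(-28.36, 4.36)

Standard errors of each mean: 18.1/√12 = 5.2250 and 9.5/√211 = 0.6540.
SE(x̄₁ − x̄₂) = √(5.2250² + 0.6540²) = 5.2658 for independent samples with unequal variances.
With t* = 3.106, the margin is 3.106 × 5.2658 = 16.3556.
x̄₁ − x̄₂ = 134 − 146 = -12.0000; the interval is -12.0000 ± 16.3556 = (-28.36, 4.36).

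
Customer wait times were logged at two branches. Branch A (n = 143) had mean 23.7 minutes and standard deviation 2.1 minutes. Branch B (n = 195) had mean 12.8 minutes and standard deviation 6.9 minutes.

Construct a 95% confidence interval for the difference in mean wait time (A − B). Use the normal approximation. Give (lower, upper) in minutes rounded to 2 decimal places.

(9.87, 11.93)

SE₁ = s₁/√n₁ = 2.1/√143 = 0.1756; SE₂ = 6.9/√195 = 0.4941.
Independent samples, unequal variances: SE_diff = √(SE₁² + SE₂²) = √(0.03083536 + 0.24413481) = 0.5244.
z* = 1.960, so margin of error = 1.960 × 0.5244 = 1.0278.
Difference in means = 23.7 − 12.8 = 10.9000.
10.9000 ± 1.0278 → (9.87, 11.93).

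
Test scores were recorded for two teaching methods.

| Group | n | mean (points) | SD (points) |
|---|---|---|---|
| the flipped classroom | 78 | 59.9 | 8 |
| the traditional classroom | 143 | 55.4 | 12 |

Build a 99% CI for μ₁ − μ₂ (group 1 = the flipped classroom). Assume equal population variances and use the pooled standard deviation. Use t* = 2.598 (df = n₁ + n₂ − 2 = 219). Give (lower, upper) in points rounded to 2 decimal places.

s_p = √[((n₁−1)s₁² + (n₂−1)s₂²)/(n₁+n₂−2)] = √[(77·8² + 142·12²)/219] = 10.7644.
SE = 10.7644·√(1/78 + 1/143) = 1.5152.
With t* = 2.598, margin = 2.598 × 1.5152 = 3.9365.
x̄₁ − x̄₂ = 59.9 − 55.4 = 4.5000; interval 4.5000 ± 3.9365 = (0.56, 8.44).

(0.56, 8.44)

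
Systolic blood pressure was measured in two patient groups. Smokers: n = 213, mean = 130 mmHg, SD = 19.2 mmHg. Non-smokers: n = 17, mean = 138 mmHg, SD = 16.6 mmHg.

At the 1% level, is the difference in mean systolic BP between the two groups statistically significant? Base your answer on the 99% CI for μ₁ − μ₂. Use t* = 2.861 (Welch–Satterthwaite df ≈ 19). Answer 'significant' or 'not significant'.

not significant

Per-group SEs: s₁/√n₁ = 19.2/√213 = 1.3156, s₂/√n₂ = 16.6/√17 = 4.0261.
Unpooled SE of the difference: √(1.73080336 + 16.20948121) = 4.2356.
Margin of error = t* · SE = 2.861 × 4.2356 = 12.1181.
x̄₁ − x̄₂ = 130 − 138 = -8.0000.
CI: -8.0000 ± 12.1181 = (-20.1181, 4.1181).
The interval (-20.1181, 4.1181) contains 0, so the difference is not significant.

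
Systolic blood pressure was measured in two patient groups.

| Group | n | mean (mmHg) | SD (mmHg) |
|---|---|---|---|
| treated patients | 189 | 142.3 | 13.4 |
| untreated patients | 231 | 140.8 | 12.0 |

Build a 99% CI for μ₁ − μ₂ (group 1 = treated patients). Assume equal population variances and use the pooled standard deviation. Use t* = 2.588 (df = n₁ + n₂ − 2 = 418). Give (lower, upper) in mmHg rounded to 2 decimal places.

(-1.71, 4.71)

s_p = √[((n₁−1)s₁² + (n₂−1)s₂²)/(n₁+n₂−2)] = √[(188·13.4² + 230·12.0²)/418] = 12.6489.
SE = 12.6489·√(1/189 + 1/231) = 1.2406.
With t* = 2.588, margin = 2.588 × 1.2406 = 3.2107.
x̄₁ − x̄₂ = 142.3 − 140.8 = 1.5000; interval 1.5000 ± 3.2107 = (-1.71, 4.71).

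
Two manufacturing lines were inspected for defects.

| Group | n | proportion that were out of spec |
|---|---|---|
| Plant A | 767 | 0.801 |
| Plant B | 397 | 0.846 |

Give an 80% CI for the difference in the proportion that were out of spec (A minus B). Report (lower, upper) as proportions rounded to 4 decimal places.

Each SE is √(p̂(1−p̂)/n): √(0.8010·0.1990/767) = 0.01442 and √(0.8460·0.1540/397) = 0.01812.
SE(p̂₁ − p̂₂) = √(SE₁² + SE₂²) = √(0.0002079364 + 0.0003283344) = 0.02316, since the two samples are independent.
At 80% confidence z* = 1.282; margin = 1.282 × 0.02316 = 0.02969.
The difference is 0.8010 − 0.8460 = -0.0450, so the interval is -0.0450 ± 0.02969 = (-0.0747, -0.0153).

(-0.0747, -0.0153)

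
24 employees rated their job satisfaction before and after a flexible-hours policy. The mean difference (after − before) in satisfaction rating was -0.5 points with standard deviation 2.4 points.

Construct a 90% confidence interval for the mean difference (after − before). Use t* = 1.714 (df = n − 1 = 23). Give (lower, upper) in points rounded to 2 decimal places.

(-1.34, 0.34)

This is a matched-pairs design, so SE = s_d/√n = 2.4/√24 = 0.4899.
Margin = 1.714 × 0.4899 = 0.8397; the interval is -0.5 ± 0.8397 = (-1.34, 0.34).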